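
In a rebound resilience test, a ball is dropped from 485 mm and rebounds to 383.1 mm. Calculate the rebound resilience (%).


Resilience = h_rebound / h_drop * 100
= 383.1 / 485 * 100
= 79.0%

79.0%


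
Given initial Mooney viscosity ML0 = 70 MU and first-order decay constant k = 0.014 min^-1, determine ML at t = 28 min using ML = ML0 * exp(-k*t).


ML = ML0 * exp(-k * t)
ML = 70 * exp(-0.014 * 28)
ML = 70 * 0.6757
ML = 47.3 MU

47.3 MU


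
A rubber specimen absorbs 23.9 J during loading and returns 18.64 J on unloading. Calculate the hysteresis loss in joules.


Hysteresis loss = loading - unloading
= 23.9 - 18.64
= 5.26 J

5.26 J


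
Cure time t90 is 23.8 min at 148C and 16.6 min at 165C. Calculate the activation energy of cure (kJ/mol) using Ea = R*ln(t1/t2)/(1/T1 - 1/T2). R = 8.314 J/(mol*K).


T1 = 421.15 K, T2 = 438.15 K
1/T1 - 1/T2 = 9.2128e-05
ln(t1/t2) = ln(23.8/16.6) = 0.3603
Ea = 8.314 * 0.3603 / 9.2128e-05 = 32513.5471 J/mol
Ea = 32.51 kJ/mol

32.51 kJ/mol


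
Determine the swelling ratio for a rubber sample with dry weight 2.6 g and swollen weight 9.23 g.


Q = W_swollen / W_dry
Q = 9.23 / 2.6
Q = 3.55

Q = 3.55


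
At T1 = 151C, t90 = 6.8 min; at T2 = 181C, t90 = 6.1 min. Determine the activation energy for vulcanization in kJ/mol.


T1 = 424.15 K, T2 = 454.15 K
1/T1 - 1/T2 = 1.5574e-04
ln(t1/t2) = ln(6.8/6.1) = 0.1086
Ea = 8.314 * 0.1086 / 1.5574e-04 = 5799.2615 J/mol
Ea = 5.8 kJ/mol

5.8 kJ/mol


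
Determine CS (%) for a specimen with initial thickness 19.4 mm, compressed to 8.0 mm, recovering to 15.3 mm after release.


CS = (t0 - recovered) / (t0 - ts) * 100
= (19.4 - 15.3) / (19.4 - 8.0) * 100
= 4.1 / 11.4 * 100
= 36.0%

36.0%


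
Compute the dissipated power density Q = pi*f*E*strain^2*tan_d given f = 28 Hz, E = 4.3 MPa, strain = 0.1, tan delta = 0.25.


Q = pi * f * E * strain^2 * tan_d
= pi * 28 * 4.3 * 0.1^2 * 0.25
= pi * 28 * 4.3 * 0.0100 * 0.25
= 0.9456

Q = 0.9456


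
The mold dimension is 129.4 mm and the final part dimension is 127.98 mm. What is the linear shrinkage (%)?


Shrinkage = (mold - part) / mold * 100
= (129.4 - 127.98) / 129.4 * 100
= 1.42 / 129.4 * 100
= 1.1%

1.1%


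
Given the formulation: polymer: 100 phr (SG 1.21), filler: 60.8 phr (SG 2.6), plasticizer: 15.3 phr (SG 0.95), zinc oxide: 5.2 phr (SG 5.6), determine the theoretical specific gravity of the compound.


Sum of weights = 181.3
Volume contributions:
  polymer: 100/1.21 = 82.6446
  filler: 60.8/2.6 = 23.3846
  plasticizer: 15.3/0.95 = 16.1053
  zinc oxide: 5.2/5.6 = 0.9286
Sum of volumes = 123.0631
SG = 181.3 / 123.0631 = 1.473

SG = 1.473


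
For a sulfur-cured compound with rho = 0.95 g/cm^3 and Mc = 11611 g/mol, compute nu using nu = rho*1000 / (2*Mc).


nu = rho * 1000 / (2 * Mc)
nu = 0.95 * 1000 / (2 * 11611)
nu = 950.0 / 23222
nu = 0.0409 mol/L

0.0409 mol/L


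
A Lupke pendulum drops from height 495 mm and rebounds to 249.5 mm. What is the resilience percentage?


Resilience = h_rebound / h_drop * 100
= 249.5 / 495 * 100
= 50.4%

50.4%


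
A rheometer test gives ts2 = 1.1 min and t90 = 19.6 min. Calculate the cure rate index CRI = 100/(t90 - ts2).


CRI = 100 / (t90 - ts2)
= 100 / (19.6 - 1.1)
= 100 / 18.5
= 5.41 min^-1

5.41 min^-1


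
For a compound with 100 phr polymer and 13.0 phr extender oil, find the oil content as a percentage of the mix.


Oil % = oil / (100 + oil) * 100
= 13.0 / (100 + 13.0) * 100
= 13.0 / 113.0 * 100
= 11.5%

11.5%


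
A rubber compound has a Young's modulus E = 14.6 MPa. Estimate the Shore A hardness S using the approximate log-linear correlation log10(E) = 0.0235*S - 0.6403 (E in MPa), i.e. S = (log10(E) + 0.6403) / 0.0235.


log10(E) = 0.0235*S - 0.6403  =>  S = (log10(E) + 0.6403) / 0.0235
log10(14.6) = 1.164353
S = (1.164353 + 0.6403) / 0.0235 = 1.804653 / 0.0235
S = 76.8

Shore A = 76.8


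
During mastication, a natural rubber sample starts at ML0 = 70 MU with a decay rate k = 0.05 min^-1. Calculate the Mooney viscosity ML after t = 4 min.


ML = ML0 * exp(-k * t)
ML = 70 * exp(-0.05 * 4)
ML = 70 * 0.8187
ML = 57.31 MU

57.31 MU


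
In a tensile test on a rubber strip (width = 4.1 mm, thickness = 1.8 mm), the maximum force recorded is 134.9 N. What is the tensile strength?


Area = width * thickness = 4.1 * 1.8 = 7.38 mm^2
TS = force / area = 134.9 / 7.38 = 18.28 MPa

18.28 MPa


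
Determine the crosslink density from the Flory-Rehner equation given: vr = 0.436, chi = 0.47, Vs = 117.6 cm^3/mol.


ln(1 - vr) = ln(1 - 0.436) = -0.5727
Numerator = -((-0.5727) + 0.436 + 0.47 * 0.436^2) = 0.0474
Denominator = 117.6 * (0.436^(1/3) - 0.436/2) = 63.5368
nu = 0.0474 / 63.5368 = 7.4533e-04 mol/cm^3

7.4533e-04 mol/cm^3


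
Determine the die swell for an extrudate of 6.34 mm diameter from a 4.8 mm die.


Die swell ratio = D_extrudate / D_die
= 6.34 / 4.8
= 1.321

Die swell = 1.321


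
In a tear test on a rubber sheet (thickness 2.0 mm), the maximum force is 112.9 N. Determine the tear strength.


Tear strength = force / thickness
= 112.9 / 2.0
= 56.45 N/mm

56.45 N/mm


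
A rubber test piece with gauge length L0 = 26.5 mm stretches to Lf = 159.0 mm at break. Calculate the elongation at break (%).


Elongation = (Lf - L0) / L0 * 100
= (159.0 - 26.5) / 26.5 * 100
= 132.5 / 26.5 * 100
= 500.0%

500.0%


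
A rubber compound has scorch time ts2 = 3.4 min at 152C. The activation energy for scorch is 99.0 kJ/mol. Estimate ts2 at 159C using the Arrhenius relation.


Convert temperatures: T1 = 152 + 273.15 = 425.15 K, T2 = 159 + 273.15 = 432.15 K
ts2_new = 3.4 * exp(99000 / 8.314 * (1/432.15 - 1/425.15))
1/T2 - 1/T1 = -3.8100e-05
ts2_new = 2.16 min

2.16 min


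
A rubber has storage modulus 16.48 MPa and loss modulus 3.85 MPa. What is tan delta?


tan delta = E'' / E'
= 3.85 / 16.48
= 0.2336

tan delta = 0.2336


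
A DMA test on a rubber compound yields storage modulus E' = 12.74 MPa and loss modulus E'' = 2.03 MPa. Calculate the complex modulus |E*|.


|E*| = sqrt(E'^2 + E''^2)
= sqrt(12.74^2 + 2.03^2)
= sqrt(162.3076 + 4.1209)
= 12.901 MPa

12.901 MPa


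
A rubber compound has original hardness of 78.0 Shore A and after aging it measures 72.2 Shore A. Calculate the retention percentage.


Retention = aged / original * 100
= 72.2 / 78.0 * 100
= 92.6%

92.6%


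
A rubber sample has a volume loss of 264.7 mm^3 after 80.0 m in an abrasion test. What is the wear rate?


Rate = volume_loss / distance
= 264.7 / 80.0
= 3.309 mm^3/m

3.309 mm^3/m


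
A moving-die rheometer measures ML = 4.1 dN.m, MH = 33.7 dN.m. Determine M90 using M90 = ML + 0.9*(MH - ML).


M90 = ML + 0.9 * (MH - ML)
M90 = 4.1 + 0.9 * (33.7 - 4.1)
M90 = 4.1 + 0.9 * 29.6
M90 = 30.74 dN.m

30.74 dN.m


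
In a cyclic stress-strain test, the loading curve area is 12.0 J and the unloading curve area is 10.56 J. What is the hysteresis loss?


Hysteresis loss = loading - unloading
= 12.0 - 10.56
= 1.44 J

1.44 J


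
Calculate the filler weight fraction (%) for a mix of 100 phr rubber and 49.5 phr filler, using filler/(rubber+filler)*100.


Filler % = filler / (rubber + filler) * 100
= 49.5 / (100 + 49.5) * 100
= 49.5 / 149.5 * 100
= 33.11%

33.11%


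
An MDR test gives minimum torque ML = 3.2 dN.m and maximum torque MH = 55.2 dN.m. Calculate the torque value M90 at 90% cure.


M90 = ML + 0.9 * (MH - ML)
M90 = 3.2 + 0.9 * (55.2 - 3.2)
M90 = 3.2 + 0.9 * 52.0
M90 = 50.0 dN.m

50.0 dN.m


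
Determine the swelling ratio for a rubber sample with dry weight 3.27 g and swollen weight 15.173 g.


Q = W_swollen / W_dry
Q = 15.173 / 3.27
Q = 4.64

Q = 4.64


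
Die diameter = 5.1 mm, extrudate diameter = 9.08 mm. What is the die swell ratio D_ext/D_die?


Die swell ratio = D_extrudate / D_die
= 9.08 / 5.1
= 1.78

Die swell = 1.78


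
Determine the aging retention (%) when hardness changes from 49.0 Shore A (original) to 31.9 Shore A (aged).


Retention = aged / original * 100
= 31.9 / 49.0 * 100
= 65.1%

65.1%


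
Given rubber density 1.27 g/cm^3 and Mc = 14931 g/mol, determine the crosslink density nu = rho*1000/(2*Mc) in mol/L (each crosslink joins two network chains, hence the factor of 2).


nu = rho * 1000 / (2 * Mc)
nu = 1.27 * 1000 / (2 * 14931)
nu = 1270.0 / 29862
nu = 0.0425 mol/L

0.0425 mol/L


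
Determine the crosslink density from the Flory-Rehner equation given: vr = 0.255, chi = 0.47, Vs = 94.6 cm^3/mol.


ln(1 - vr) = ln(1 - 0.255) = -0.2944
Numerator = -((-0.2944) + 0.255 + 0.47 * 0.255^2) = 0.0088
Denominator = 94.6 * (0.255^(1/3) - 0.255/2) = 47.9274
nu = 0.0088 / 47.9274 = 1.8381e-04 mol/cm^3

1.8381e-04 mol/cm^3


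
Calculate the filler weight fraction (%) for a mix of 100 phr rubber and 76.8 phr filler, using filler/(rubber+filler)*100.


Filler % = filler / (rubber + filler) * 100
= 76.8 / (100 + 76.8) * 100
= 76.8 / 176.8 * 100
= 43.44%

43.44%


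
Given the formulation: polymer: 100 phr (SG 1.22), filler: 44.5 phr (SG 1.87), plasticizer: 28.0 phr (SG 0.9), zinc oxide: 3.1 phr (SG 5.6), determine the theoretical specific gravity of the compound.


Sum of weights = 175.6
Volume contributions:
  polymer: 100/1.22 = 81.9672
  filler: 44.5/1.87 = 23.7968
  plasticizer: 28.0/0.9 = 31.1111
  zinc oxide: 3.1/5.6 = 0.5536
Sum of volumes = 137.4287
SG = 175.6 / 137.4287 = 1.278

SG = 1.278


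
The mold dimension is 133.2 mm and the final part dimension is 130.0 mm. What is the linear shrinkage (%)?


Shrinkage = (mold - part) / mold * 100
= (133.2 - 130.0) / 133.2 * 100
= 3.2 / 133.2 * 100
= 2.4%

2.4%


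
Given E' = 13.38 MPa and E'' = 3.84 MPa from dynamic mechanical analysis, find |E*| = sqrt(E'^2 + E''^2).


|E*| = sqrt(E'^2 + E''^2)
= sqrt(13.38^2 + 3.84^2)
= sqrt(179.0244 + 14.7456)
= 13.92 MPa

13.92 MPa


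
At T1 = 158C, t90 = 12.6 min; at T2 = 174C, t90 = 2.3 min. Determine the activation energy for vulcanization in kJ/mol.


T1 = 431.15 K, T2 = 447.15 K
1/T1 - 1/T2 = 8.2992e-05
ln(t1/t2) = ln(12.6/2.3) = 1.7008
Ea = 8.314 * 1.7008 / 8.2992e-05 = 170381.2371 J/mol
Ea = 170.38 kJ/mol

170.38 kJ/mol


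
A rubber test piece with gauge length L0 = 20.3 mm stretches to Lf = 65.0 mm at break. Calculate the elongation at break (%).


Elongation = (Lf - L0) / L0 * 100
= (65.0 - 20.3) / 20.3 * 100
= 44.7 / 20.3 * 100
= 220.2%

220.2%


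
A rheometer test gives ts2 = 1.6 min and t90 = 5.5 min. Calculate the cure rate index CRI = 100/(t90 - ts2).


CRI = 100 / (t90 - ts2)
= 100 / (5.5 - 1.6)
= 100 / 3.9
= 25.64 min^-1

25.64 min^-1


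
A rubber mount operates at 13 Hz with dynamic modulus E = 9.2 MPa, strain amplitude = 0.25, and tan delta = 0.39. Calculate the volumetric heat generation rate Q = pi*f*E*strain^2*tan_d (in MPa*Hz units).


Q = pi * f * E * strain^2 * tan_d
= pi * 13 * 9.2 * 0.25^2 * 0.39
= pi * 13 * 9.2 * 0.0625 * 0.39
= 9.1585

Q = 9.1585


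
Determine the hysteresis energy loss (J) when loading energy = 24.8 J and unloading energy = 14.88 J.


Hysteresis loss = loading - unloading
= 24.8 - 14.88
= 9.92 J

9.92 J


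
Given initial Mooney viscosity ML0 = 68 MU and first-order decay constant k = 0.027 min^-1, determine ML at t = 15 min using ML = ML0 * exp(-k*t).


ML = ML0 * exp(-k * t)
ML = 68 * exp(-0.027 * 15)
ML = 68 * 0.6670
ML = 45.35 MU

45.35 MU


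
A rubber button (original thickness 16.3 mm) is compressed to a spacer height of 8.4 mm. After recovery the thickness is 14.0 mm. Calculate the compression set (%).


CS = (t0 - recovered) / (t0 - ts) * 100
= (16.3 - 14.0) / (16.3 - 8.4) * 100
= 2.3 / 7.9 * 100
= 29.1%

29.1%


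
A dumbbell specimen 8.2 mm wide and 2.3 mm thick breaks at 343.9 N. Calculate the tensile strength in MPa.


Area = width * thickness = 8.2 * 2.3 = 18.86 mm^2
TS = force / area = 343.9 / 18.86 = 18.23 MPa

18.23 MPa


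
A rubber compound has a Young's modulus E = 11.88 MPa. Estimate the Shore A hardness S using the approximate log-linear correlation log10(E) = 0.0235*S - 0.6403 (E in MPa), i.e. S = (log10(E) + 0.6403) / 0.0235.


log10(E) = 0.0235*S - 0.6403  =>  S = (log10(E) + 0.6403) / 0.0235
log10(11.88) = 1.074816
S = (1.074816 + 0.6403) / 0.0235 = 1.715116 / 0.0235
S = 73.0

Shore A = 73.0


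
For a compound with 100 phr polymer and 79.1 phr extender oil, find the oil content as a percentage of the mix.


Oil % = oil / (100 + oil) * 100
= 79.1 / (100 + 79.1) * 100
= 79.1 / 179.1 * 100
= 44.17%

44.17%


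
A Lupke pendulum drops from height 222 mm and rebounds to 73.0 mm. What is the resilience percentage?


Resilience = h_rebound / h_drop * 100
= 73.0 / 222 * 100
= 32.9%

32.9%


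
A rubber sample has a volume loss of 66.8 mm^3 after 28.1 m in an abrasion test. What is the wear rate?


Rate = volume_loss / distance
= 66.8 / 28.1
= 2.377 mm^3/m

2.377 mm^3/m


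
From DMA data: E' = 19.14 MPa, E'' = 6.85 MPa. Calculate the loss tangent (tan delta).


tan delta = E'' / E'
= 6.85 / 19.14
= 0.3579

tan delta = 0.3579


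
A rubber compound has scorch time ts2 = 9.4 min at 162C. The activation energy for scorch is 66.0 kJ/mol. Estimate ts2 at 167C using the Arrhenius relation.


Convert temperatures: T1 = 162 + 273.15 = 435.15 K, T2 = 167 + 273.15 = 440.15 K
ts2_new = 9.4 * exp(66000 / 8.314 * (1/440.15 - 1/435.15))
1/T2 - 1/T1 = -2.6105e-05
ts2_new = 7.64 min

7.64 min


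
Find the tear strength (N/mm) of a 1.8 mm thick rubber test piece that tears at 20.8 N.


Tear strength = force / thickness
= 20.8 / 1.8
= 11.56 N/mm

11.56 N/mm


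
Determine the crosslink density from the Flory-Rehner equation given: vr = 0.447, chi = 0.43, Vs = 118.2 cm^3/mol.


ln(1 - vr) = ln(1 - 0.447) = -0.5924
Numerator = -((-0.5924) + 0.447 + 0.43 * 0.447^2) = 0.0595
Denominator = 118.2 * (0.447^(1/3) - 0.447/2) = 63.9583
nu = 0.0595 / 63.9583 = 9.2997e-04 mol/cm^3

9.2997e-04 mol/cm^3


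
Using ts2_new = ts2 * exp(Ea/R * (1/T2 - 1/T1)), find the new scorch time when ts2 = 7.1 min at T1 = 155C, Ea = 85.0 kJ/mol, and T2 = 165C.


Convert temperatures: T1 = 155 + 273.15 = 428.15 K, T2 = 165 + 273.15 = 438.15 K
ts2_new = 7.1 * exp(85000 / 8.314 * (1/438.15 - 1/428.15))
1/T2 - 1/T1 = -5.3307e-05
ts2_new = 4.12 min

4.12 min


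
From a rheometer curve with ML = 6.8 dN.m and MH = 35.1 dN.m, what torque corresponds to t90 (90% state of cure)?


M90 = ML + 0.9 * (MH - ML)
M90 = 6.8 + 0.9 * (35.1 - 6.8)
M90 = 6.8 + 0.9 * 28.3
M90 = 32.27 dN.m

32.27 dN.m


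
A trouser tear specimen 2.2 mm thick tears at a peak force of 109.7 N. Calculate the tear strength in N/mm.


Tear strength = force / thickness
= 109.7 / 2.2
= 49.86 N/mm

49.86 N/mm


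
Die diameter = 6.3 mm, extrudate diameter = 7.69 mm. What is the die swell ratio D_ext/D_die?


Die swell ratio = D_extrudate / D_die
= 7.69 / 6.3
= 1.221

Die swell = 1.221


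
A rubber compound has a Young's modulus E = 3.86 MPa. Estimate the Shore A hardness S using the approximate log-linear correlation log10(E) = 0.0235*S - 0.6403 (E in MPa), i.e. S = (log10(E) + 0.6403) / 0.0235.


log10(E) = 0.0235*S - 0.6403  =>  S = (log10(E) + 0.6403) / 0.0235
log10(3.86) = 0.586587
S = (0.586587 + 0.6403) / 0.0235 = 1.226887 / 0.0235
S = 52.2

Shore A = 52.2


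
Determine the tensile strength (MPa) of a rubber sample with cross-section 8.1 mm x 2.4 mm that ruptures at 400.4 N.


Area = width * thickness = 8.1 * 2.4 = 19.44 mm^2
TS = force / area = 400.4 / 19.44 = 20.6 MPa

20.6 MPa


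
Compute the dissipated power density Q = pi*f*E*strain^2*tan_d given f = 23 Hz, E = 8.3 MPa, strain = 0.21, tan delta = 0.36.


Q = pi * f * E * strain^2 * tan_d
= pi * 23 * 8.3 * 0.21^2 * 0.36
= pi * 23 * 8.3 * 0.0441 * 0.36
= 9.5213

Q = 9.5213


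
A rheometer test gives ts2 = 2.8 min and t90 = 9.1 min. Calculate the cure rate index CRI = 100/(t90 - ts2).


CRI = 100 / (t90 - ts2)
= 100 / (9.1 - 2.8)
= 100 / 6.3
= 15.87 min^-1

15.87 min^-1


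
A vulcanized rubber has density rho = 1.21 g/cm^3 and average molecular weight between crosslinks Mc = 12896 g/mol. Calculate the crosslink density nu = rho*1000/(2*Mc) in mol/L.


nu = rho * 1000 / (2 * Mc)
nu = 1.21 * 1000 / (2 * 12896)
nu = 1210.0 / 25792
nu = 0.0469 mol/L

0.0469 mol/L


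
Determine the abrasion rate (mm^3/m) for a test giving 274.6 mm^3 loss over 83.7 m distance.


Rate = volume_loss / distance
= 274.6 / 83.7
= 3.281 mm^3/m

3.281 mm^3/m


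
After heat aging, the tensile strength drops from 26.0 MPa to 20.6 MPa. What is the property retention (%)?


Retention = aged / original * 100
= 20.6 / 26.0 * 100
= 79.2%

79.2%


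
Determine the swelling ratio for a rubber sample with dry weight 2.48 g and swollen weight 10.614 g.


Q = W_swollen / W_dry
Q = 10.614 / 2.48
Q = 4.28

Q = 4.28


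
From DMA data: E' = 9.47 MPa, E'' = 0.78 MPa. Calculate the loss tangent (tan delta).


tan delta = E'' / E'
= 0.78 / 9.47
= 0.0824

tan delta = 0.0824


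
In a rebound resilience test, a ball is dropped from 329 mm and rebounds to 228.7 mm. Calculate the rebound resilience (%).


Resilience = h_rebound / h_drop * 100
= 228.7 / 329 * 100
= 69.5%

69.5%


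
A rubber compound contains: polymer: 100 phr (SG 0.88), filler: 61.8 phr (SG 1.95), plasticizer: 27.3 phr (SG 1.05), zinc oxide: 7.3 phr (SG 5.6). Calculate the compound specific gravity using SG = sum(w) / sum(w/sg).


Sum of weights = 196.4
Volume contributions:
  polymer: 100/0.88 = 113.6364
  filler: 61.8/1.95 = 31.6923
  plasticizer: 27.3/1.05 = 26.0000
  zinc oxide: 7.3/5.6 = 1.3036
Sum of volumes = 172.6322
SG = 196.4 / 172.6322 = 1.138

SG = 1.138


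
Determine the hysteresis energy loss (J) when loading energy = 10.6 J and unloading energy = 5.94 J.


Hysteresis loss = loading - unloading
= 10.6 - 5.94
= 4.66 J

4.66 J


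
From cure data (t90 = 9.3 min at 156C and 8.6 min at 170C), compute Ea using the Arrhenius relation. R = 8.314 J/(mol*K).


T1 = 429.15 K, T2 = 443.15 K
1/T1 - 1/T2 = 7.3615e-05
ln(t1/t2) = ln(9.3/8.6) = 0.0783
Ea = 8.314 * 0.0783 / 7.3615e-05 = 8837.6825 J/mol
Ea = 8.84 kJ/mol

8.84 kJ/mol


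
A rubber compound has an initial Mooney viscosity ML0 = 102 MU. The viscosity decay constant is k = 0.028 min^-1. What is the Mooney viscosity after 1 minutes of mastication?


ML = ML0 * exp(-k * t)
ML = 102 * exp(-0.028 * 1)
ML = 102 * 0.9724
ML = 99.18 MU

99.18 MU


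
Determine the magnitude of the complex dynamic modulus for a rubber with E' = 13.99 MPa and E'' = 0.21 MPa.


|E*| = sqrt(E'^2 + E''^2)
= sqrt(13.99^2 + 0.21^2)
= sqrt(195.7201 + 0.0441)
= 13.992 MPa

13.992 MPa


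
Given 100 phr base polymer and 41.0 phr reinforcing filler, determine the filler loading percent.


Filler % = filler / (rubber + filler) * 100
= 41.0 / (100 + 41.0) * 100
= 41.0 / 141.0 * 100
= 29.08%

29.08%


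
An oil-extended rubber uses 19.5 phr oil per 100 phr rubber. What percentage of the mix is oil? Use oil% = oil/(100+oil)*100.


Oil % = oil / (100 + oil) * 100
= 19.5 / (100 + 19.5) * 100
= 19.5 / 119.5 * 100
= 16.32%

16.32%


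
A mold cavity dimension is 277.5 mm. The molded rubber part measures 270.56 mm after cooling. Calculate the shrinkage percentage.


Shrinkage = (mold - part) / mold * 100
= (277.5 - 270.56) / 277.5 * 100
= 6.94 / 277.5 * 100
= 2.5%

2.5%


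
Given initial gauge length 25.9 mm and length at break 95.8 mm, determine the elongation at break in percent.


Elongation = (Lf - L0) / L0 * 100
= (95.8 - 25.9) / 25.9 * 100
= 69.9 / 25.9 * 100
= 269.9%

269.9%


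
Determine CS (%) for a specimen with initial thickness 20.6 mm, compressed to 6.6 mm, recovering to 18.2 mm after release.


CS = (t0 - recovered) / (t0 - ts) * 100
= (20.6 - 18.2) / (20.6 - 6.6) * 100
= 2.4 / 14.0 * 100
= 17.1%

17.1%


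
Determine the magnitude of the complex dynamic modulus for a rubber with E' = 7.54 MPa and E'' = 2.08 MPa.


|E*| = sqrt(E'^2 + E''^2)
= sqrt(7.54^2 + 2.08^2)
= sqrt(56.8516 + 4.3264)
= 7.822 MPa

7.822 MPa


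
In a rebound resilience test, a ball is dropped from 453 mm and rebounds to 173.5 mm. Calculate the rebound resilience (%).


Resilience = h_rebound / h_drop * 100
= 173.5 / 453 * 100
= 38.3%

38.3%


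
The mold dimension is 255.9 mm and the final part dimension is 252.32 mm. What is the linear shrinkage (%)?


Shrinkage = (mold - part) / mold * 100
= (255.9 - 252.32) / 255.9 * 100
= 3.58 / 255.9 * 100
= 1.4%

1.4%


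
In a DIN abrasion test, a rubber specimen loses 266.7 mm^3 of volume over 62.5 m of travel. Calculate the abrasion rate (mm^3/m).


Rate = volume_loss / distance
= 266.7 / 62.5
= 4.267 mm^3/m

4.267 mm^3/m


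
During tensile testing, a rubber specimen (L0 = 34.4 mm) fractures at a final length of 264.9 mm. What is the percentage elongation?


Elongation = (Lf - L0) / L0 * 100
= (264.9 - 34.4) / 34.4 * 100
= 230.5 / 34.4 * 100
= 670.1%

670.1%


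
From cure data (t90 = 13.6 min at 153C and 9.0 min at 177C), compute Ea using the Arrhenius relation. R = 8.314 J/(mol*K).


T1 = 426.15 K, T2 = 450.15 K
1/T1 - 1/T2 = 1.2511e-04
ln(t1/t2) = ln(13.6/9.0) = 0.4128
Ea = 8.314 * 0.4128 / 1.2511e-04 = 27435.0516 J/mol
Ea = 27.44 kJ/mol

27.44 kJ/mol


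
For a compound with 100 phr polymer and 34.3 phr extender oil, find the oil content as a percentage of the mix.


Oil % = oil / (100 + oil) * 100
= 34.3 / (100 + 34.3) * 100
= 34.3 / 134.3 * 100
= 25.54%

25.54%


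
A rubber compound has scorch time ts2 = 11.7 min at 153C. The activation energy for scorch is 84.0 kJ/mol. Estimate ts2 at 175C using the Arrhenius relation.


Convert temperatures: T1 = 153 + 273.15 = 426.15 K, T2 = 175 + 273.15 = 448.15 K
ts2_new = 11.7 * exp(84000 / 8.314 * (1/448.15 - 1/426.15))
1/T2 - 1/T1 = -1.1520e-04
ts2_new = 3.65 min

3.65 min


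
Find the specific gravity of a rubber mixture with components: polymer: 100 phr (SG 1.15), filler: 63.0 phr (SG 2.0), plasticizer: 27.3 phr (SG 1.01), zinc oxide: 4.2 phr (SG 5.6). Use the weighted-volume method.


Sum of weights = 194.5
Volume contributions:
  polymer: 100/1.15 = 86.9565
  filler: 63.0/2.0 = 31.5000
  plasticizer: 27.3/1.01 = 27.0297
  zinc oxide: 4.2/5.6 = 0.7500
Sum of volumes = 146.2362
SG = 194.5 / 146.2362 = 1.33

SG = 1.33


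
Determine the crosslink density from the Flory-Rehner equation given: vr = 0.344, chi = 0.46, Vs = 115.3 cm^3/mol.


ln(1 - vr) = ln(1 - 0.344) = -0.4216
Numerator = -((-0.4216) + 0.344 + 0.46 * 0.344^2) = 0.0232
Denominator = 115.3 * (0.344^(1/3) - 0.344/2) = 60.9568
nu = 0.0232 / 60.9568 = 3.7994e-04 mol/cm^3

3.7994e-04 mol/cm^3


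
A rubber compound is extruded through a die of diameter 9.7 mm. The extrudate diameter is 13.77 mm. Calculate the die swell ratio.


Die swell ratio = D_extrudate / D_die
= 13.77 / 9.7
= 1.42

Die swell = 1.42


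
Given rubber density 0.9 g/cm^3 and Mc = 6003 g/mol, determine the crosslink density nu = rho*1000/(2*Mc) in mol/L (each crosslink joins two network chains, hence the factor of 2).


nu = rho * 1000 / (2 * Mc)
nu = 0.9 * 1000 / (2 * 6003)
nu = 900.0 / 12006
nu = 0.0750 mol/L

0.0750 mol/L


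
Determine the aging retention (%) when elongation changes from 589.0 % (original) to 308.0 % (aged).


Retention = aged / original * 100
= 308.0 / 589.0 * 100
= 52.3%

52.3%


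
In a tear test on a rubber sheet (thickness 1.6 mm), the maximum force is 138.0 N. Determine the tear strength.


Tear strength = force / thickness
= 138.0 / 1.6
= 86.25 N/mm

86.25 N/mm


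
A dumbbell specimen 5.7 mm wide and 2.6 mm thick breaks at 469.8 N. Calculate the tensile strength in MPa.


Area = width * thickness = 5.7 * 2.6 = 14.82 mm^2
TS = force / area = 469.8 / 14.82 = 31.7 MPa

31.7 MPa


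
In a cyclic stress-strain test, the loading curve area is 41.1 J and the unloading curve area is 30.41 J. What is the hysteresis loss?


Hysteresis loss = loading - unloading
= 41.1 - 30.41
= 10.69 J

10.69 J


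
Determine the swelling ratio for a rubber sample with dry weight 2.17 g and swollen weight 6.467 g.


Q = W_swollen / W_dry
Q = 6.467 / 2.17
Q = 2.98

Q = 2.98


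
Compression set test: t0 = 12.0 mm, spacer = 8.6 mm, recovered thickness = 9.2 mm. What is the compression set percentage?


CS = (t0 - recovered) / (t0 - ts) * 100
= (12.0 - 9.2) / (12.0 - 8.6) * 100
= 2.8 / 3.4 * 100
= 82.4%

82.4%


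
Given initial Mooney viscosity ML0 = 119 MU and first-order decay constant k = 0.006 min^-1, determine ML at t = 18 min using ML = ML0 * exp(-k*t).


ML = ML0 * exp(-k * t)
ML = 119 * exp(-0.006 * 18)
ML = 119 * 0.8976
ML = 106.82 MU

106.82 MU


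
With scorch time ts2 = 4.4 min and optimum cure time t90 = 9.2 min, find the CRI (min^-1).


CRI = 100 / (t90 - ts2)
= 100 / (9.2 - 4.4)
= 100 / 4.8
= 20.83 min^-1

20.83 min^-1


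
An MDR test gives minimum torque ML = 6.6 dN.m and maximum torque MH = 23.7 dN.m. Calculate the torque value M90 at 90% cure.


M90 = ML + 0.9 * (MH - ML)
M90 = 6.6 + 0.9 * (23.7 - 6.6)
M90 = 6.6 + 0.9 * 17.1
M90 = 21.99 dN.m

21.99 dN.m


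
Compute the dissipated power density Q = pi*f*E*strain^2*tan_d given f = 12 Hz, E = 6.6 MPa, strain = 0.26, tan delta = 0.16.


Q = pi * f * E * strain^2 * tan_d
= pi * 12 * 6.6 * 0.26^2 * 0.16
= pi * 12 * 6.6 * 0.0676 * 0.16
= 2.6912

Q = 2.6912


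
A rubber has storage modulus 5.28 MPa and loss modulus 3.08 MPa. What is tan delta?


tan delta = E'' / E'
= 3.08 / 5.28
= 0.5833

tan delta = 0.5833


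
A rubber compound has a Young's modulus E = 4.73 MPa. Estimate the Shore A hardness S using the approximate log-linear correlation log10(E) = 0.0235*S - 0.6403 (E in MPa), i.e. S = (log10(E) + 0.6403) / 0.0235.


log10(E) = 0.0235*S - 0.6403  =>  S = (log10(E) + 0.6403) / 0.0235
log10(4.73) = 0.674861
S = (0.674861 + 0.6403) / 0.0235 = 1.315161 / 0.0235
S = 56.0

Shore A = 56.0


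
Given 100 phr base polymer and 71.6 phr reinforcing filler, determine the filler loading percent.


Filler % = filler / (rubber + filler) * 100
= 71.6 / (100 + 71.6) * 100
= 71.6 / 171.6 * 100
= 41.72%

41.72%


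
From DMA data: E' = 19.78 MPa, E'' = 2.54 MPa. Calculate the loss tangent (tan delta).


tan delta = E'' / E'
= 2.54 / 19.78
= 0.1284

tan delta = 0.1284


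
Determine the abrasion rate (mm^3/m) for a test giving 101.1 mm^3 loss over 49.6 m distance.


Rate = volume_loss / distance
= 101.1 / 49.6
= 2.038 mm^3/m

2.038 mm^3/m


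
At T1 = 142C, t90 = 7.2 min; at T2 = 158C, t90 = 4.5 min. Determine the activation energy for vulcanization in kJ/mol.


T1 = 415.15 K, T2 = 431.15 K
1/T1 - 1/T2 = 8.9390e-05
ln(t1/t2) = ln(7.2/4.5) = 0.4700
Ea = 8.314 * 0.4700 / 8.9390e-05 = 43714.4161 J/mol
Ea = 43.71 kJ/mol

43.71 kJ/mol


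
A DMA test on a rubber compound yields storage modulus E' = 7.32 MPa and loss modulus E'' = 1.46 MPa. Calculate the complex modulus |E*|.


|E*| = sqrt(E'^2 + E''^2)
= sqrt(7.32^2 + 1.46^2)
= sqrt(53.5824 + 2.1316)
= 7.464 MPa

7.464 MPa


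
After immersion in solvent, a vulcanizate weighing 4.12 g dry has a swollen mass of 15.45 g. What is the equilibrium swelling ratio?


Q = W_swollen / W_dry
Q = 15.45 / 4.12
Q = 3.75

Q = 3.75


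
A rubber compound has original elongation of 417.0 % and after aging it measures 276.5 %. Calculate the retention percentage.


Retention = aged / original * 100
= 276.5 / 417.0 * 100
= 66.3%

66.3%


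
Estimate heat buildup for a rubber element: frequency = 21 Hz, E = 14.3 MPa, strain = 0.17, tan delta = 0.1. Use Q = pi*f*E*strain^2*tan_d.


Q = pi * f * E * strain^2 * tan_d
= pi * 21 * 14.3 * 0.17^2 * 0.1
= pi * 21 * 14.3 * 0.0289 * 0.1
= 2.7265

Q = 2.7265


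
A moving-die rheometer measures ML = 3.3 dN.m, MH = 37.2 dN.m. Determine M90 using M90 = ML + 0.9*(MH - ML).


M90 = ML + 0.9 * (MH - ML)
M90 = 3.3 + 0.9 * (37.2 - 3.3)
M90 = 3.3 + 0.9 * 33.9
M90 = 33.81 dN.m

33.81 dN.m


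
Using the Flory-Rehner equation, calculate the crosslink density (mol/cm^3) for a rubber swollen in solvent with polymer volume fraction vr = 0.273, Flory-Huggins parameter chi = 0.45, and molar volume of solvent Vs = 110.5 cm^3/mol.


ln(1 - vr) = ln(1 - 0.273) = -0.3188
Numerator = -((-0.3188) + 0.273 + 0.45 * 0.273^2) = 0.0123
Denominator = 110.5 * (0.273^(1/3) - 0.273/2) = 56.5998
nu = 0.0123 / 56.5998 = 2.1715e-04 mol/cm^3

2.1715e-04 mol/cm^3


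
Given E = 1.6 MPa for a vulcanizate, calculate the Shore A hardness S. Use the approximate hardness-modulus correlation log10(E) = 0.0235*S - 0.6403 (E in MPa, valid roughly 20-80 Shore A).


log10(E) = 0.0235*S - 0.6403  =>  S = (log10(E) + 0.6403) / 0.0235
log10(1.6) = 0.204120
S = (0.204120 + 0.6403) / 0.0235 = 0.844420 / 0.0235
S = 35.9

Shore A = 35.9


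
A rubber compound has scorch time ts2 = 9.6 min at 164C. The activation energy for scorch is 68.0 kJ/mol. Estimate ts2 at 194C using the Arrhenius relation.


Convert temperatures: T1 = 164 + 273.15 = 437.15 K, T2 = 194 + 273.15 = 467.15 K
ts2_new = 9.6 * exp(68000 / 8.314 * (1/467.15 - 1/437.15))
1/T2 - 1/T1 = -1.4690e-04
ts2_new = 2.89 min

2.89 min


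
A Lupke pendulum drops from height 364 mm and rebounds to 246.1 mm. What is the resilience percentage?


Resilience = h_rebound / h_drop * 100
= 246.1 / 364 * 100
= 67.6%

67.6%


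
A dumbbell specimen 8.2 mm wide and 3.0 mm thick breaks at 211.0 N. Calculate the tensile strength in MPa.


Area = width * thickness = 8.2 * 3.0 = 24.6 mm^2
TS = force / area = 211.0 / 24.6 = 8.58 MPa

8.58 MPa


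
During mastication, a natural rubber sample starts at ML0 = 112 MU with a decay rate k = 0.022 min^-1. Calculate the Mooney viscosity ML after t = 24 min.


ML = ML0 * exp(-k * t)
ML = 112 * exp(-0.022 * 24)
ML = 112 * 0.5898
ML = 66.06 MU

66.06 MU


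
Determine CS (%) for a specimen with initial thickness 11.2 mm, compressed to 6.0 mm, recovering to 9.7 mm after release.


CS = (t0 - recovered) / (t0 - ts) * 100
= (11.2 - 9.7) / (11.2 - 6.0) * 100
= 1.5 / 5.2 * 100
= 28.8%

28.8%


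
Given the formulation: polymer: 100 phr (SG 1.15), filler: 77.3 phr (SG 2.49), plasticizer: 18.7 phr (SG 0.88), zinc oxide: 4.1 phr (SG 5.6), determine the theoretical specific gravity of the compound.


Sum of weights = 200.1
Volume contributions:
  polymer: 100/1.15 = 86.9565
  filler: 77.3/2.49 = 31.0442
  plasticizer: 18.7/0.88 = 21.2500
  zinc oxide: 4.1/5.6 = 0.7321
Sum of volumes = 139.9828
SG = 200.1 / 139.9828 = 1.429

SG = 1.429


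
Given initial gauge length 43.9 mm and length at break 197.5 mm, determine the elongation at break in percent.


Elongation = (Lf - L0) / L0 * 100
= (197.5 - 43.9) / 43.9 * 100
= 153.6 / 43.9 * 100
= 349.9%

349.9%


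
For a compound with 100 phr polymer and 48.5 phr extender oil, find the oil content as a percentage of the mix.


Oil % = oil / (100 + oil) * 100
= 48.5 / (100 + 48.5) * 100
= 48.5 / 148.5 * 100
= 32.66%

32.66%


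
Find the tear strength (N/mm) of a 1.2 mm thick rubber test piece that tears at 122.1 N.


Tear strength = force / thickness
= 122.1 / 1.2
= 101.75 N/mm

101.75 N/mm


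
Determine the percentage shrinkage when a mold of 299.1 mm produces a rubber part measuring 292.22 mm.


Shrinkage = (mold - part) / mold * 100
= (299.1 - 292.22) / 299.1 * 100
= 6.88 / 299.1 * 100
= 2.3%

2.3%


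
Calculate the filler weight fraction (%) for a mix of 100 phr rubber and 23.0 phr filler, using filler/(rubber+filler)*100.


Filler % = filler / (rubber + filler) * 100
= 23.0 / (100 + 23.0) * 100
= 23.0 / 123.0 * 100
= 18.7%

18.7%


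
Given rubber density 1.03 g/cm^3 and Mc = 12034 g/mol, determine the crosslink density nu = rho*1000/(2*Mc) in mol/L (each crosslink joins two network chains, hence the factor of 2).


nu = rho * 1000 / (2 * Mc)
nu = 1.03 * 1000 / (2 * 12034)
nu = 1030.0 / 24068
nu = 0.0428 mol/L

0.0428 mol/L


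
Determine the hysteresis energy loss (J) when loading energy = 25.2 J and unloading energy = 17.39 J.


Hysteresis loss = loading - unloading
= 25.2 - 17.39
= 7.81 J

7.81 J


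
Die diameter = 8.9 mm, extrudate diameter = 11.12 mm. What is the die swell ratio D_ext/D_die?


Die swell ratio = D_extrudate / D_die
= 11.12 / 8.9
= 1.249

Die swell = 1.249


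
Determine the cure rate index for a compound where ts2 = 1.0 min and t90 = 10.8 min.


CRI = 100 / (t90 - ts2)
= 100 / (10.8 - 1.0)
= 100 / 9.8
= 10.2 min^-1

10.2 min^-1


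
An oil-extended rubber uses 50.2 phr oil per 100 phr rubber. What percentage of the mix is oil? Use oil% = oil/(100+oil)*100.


Oil % = oil / (100 + oil) * 100
= 50.2 / (100 + 50.2) * 100
= 50.2 / 150.2 * 100
= 33.42%

33.42%


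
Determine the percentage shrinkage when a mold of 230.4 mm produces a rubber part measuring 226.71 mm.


Shrinkage = (mold - part) / mold * 100
= (230.4 - 226.71) / 230.4 * 100
= 3.69 / 230.4 * 100
= 1.6%

1.6%


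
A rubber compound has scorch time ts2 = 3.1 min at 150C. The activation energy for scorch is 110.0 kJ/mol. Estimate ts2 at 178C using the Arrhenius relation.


Convert temperatures: T1 = 150 + 273.15 = 423.15 K, T2 = 178 + 273.15 = 451.15 K
ts2_new = 3.1 * exp(110000 / 8.314 * (1/451.15 - 1/423.15))
1/T2 - 1/T1 = -1.4667e-04
ts2_new = 0.45 min

0.45 min


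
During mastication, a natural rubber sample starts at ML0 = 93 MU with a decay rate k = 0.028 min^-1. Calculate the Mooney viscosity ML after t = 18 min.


ML = ML0 * exp(-k * t)
ML = 93 * exp(-0.028 * 18)
ML = 93 * 0.6041
ML = 56.18 MU

56.18 MU


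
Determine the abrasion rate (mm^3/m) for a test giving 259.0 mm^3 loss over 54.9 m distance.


Rate = volume_loss / distance
= 259.0 / 54.9
= 4.718 mm^3/m

4.718 mm^3/m


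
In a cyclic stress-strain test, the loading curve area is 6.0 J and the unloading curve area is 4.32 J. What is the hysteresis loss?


Hysteresis loss = loading - unloading
= 6.0 - 4.32
= 1.68 J

1.68 J


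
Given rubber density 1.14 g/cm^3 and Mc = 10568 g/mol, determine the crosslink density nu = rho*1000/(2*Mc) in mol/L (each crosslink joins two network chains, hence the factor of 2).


nu = rho * 1000 / (2 * Mc)
nu = 1.14 * 1000 / (2 * 10568)
nu = 1140.0 / 21136
nu = 0.0539 mol/L

0.0539 mol/L


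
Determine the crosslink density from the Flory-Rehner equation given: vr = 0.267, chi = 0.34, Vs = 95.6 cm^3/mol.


ln(1 - vr) = ln(1 - 0.267) = -0.3106
Numerator = -((-0.3106) + 0.267 + 0.34 * 0.267^2) = 0.0194
Denominator = 95.6 * (0.267^(1/3) - 0.267/2) = 48.7969
nu = 0.0194 / 48.7969 = 3.9698e-04 mol/cm^3

3.9698e-04 mol/cm^3


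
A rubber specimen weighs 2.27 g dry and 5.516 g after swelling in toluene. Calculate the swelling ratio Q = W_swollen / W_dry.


Q = W_swollen / W_dry
Q = 5.516 / 2.27
Q = 2.43

Q = 2.43


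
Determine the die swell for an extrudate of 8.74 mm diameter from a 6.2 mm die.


Die swell ratio = D_extrudate / D_die
= 8.74 / 6.2
= 1.41

Die swell = 1.41


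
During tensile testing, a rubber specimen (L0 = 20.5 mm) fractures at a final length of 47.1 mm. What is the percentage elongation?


Elongation = (Lf - L0) / L0 * 100
= (47.1 - 20.5) / 20.5 * 100
= 26.6 / 20.5 * 100
= 129.8%

129.8%


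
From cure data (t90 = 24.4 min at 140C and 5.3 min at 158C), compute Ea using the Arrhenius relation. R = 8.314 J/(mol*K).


T1 = 413.15 K, T2 = 431.15 K
1/T1 - 1/T2 = 1.0105e-04
ln(t1/t2) = ln(24.4/5.3) = 1.5269
Ea = 8.314 * 1.5269 / 1.0105e-04 = 125625.4181 J/mol
Ea = 125.63 kJ/mol

125.63 kJ/mol


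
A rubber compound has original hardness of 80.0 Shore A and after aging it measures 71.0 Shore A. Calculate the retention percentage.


Retention = aged / original * 100
= 71.0 / 80.0 * 100
= 88.8%

88.8%


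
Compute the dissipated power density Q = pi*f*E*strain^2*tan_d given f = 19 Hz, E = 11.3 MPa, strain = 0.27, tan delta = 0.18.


Q = pi * f * E * strain^2 * tan_d
= pi * 19 * 11.3 * 0.27^2 * 0.18
= pi * 19 * 11.3 * 0.0729 * 0.18
= 8.8508

Q = 8.8508


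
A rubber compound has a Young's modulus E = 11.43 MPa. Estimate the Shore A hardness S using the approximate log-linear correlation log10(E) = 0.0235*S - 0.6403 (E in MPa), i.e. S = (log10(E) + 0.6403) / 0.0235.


log10(E) = 0.0235*S - 0.6403  =>  S = (log10(E) + 0.6403) / 0.0235
log10(11.43) = 1.058046
S = (1.058046 + 0.6403) / 0.0235 = 1.698346 / 0.0235
S = 72.3

Shore A = 72.3


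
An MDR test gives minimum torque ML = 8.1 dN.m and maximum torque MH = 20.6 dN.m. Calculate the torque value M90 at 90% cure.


M90 = ML + 0.9 * (MH - ML)
M90 = 8.1 + 0.9 * (20.6 - 8.1)
M90 = 8.1 + 0.9 * 12.5
M90 = 19.35 dN.m

19.35 dN.m


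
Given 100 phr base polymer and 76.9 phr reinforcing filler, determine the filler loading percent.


Filler % = filler / (rubber + filler) * 100
= 76.9 / (100 + 76.9) * 100
= 76.9 / 176.9 * 100
= 43.47%

43.47%


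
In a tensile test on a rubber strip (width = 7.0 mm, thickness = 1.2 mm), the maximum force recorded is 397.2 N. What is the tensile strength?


Area = width * thickness = 7.0 * 1.2 = 8.4 mm^2
TS = force / area = 397.2 / 8.4 = 47.29 MPa

47.29 MPa


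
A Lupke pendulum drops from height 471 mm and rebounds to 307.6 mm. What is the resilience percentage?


Resilience = h_rebound / h_drop * 100
= 307.6 / 471 * 100
= 65.3%

65.3%


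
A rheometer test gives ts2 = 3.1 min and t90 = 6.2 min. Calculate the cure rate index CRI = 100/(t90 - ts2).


CRI = 100 / (t90 - ts2)
= 100 / (6.2 - 3.1)
= 100 / 3.1
= 32.26 min^-1

32.26 min^-1


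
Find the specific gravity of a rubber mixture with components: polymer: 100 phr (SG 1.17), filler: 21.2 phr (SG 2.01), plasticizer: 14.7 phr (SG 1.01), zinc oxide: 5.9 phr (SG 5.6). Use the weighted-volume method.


Sum of weights = 141.8
Volume contributions:
  polymer: 100/1.17 = 85.4701
  filler: 21.2/2.01 = 10.5473
  plasticizer: 14.7/1.01 = 14.5545
  zinc oxide: 5.9/5.6 = 1.0536
Sum of volumes = 111.6254
SG = 141.8 / 111.6254 = 1.27

SG = 1.27


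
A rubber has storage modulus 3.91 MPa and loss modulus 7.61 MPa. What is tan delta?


tan delta = E'' / E'
= 7.61 / 3.91
= 1.9463

tan delta = 1.9463


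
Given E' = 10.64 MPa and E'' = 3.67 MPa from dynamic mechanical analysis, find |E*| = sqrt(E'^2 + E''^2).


|E*| = sqrt(E'^2 + E''^2)
= sqrt(10.64^2 + 3.67^2)
= sqrt(113.2096 + 13.4689)
= 11.255 MPa

11.255 MPa


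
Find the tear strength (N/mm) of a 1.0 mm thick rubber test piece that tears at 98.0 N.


Tear strength = force / thickness
= 98.0 / 1.0
= 98.0 N/mm

98.0 N/mm


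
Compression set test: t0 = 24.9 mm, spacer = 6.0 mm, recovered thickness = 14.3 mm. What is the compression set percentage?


CS = (t0 - recovered) / (t0 - ts) * 100
= (24.9 - 14.3) / (24.9 - 6.0) * 100
= 10.6 / 18.9 * 100
= 56.1%

56.1%


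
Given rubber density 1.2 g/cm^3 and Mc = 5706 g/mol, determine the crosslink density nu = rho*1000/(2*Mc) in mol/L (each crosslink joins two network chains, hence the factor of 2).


nu = rho * 1000 / (2 * Mc)
nu = 1.2 * 1000 / (2 * 5706)
nu = 1200.0 / 11412
nu = 0.1052 mol/L

0.1052 mol/L


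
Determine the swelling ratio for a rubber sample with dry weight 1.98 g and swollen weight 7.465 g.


Q = W_swollen / W_dry
Q = 7.465 / 1.98
Q = 3.77

Q = 3.77


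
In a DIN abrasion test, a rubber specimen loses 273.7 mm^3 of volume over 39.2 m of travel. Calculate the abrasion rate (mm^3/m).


Rate = volume_loss / distance
= 273.7 / 39.2
= 6.982 mm^3/m

6.982 mm^3/m


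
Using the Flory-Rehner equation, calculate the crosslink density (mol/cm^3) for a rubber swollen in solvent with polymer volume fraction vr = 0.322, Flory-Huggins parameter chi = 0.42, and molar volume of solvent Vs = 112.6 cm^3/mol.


ln(1 - vr) = ln(1 - 0.322) = -0.3886
Numerator = -((-0.3886) + 0.322 + 0.42 * 0.322^2) = 0.0231
Denominator = 112.6 * (0.322^(1/3) - 0.322/2) = 59.0488
nu = 0.0231 / 59.0488 = 3.9054e-04 mol/cm^3

3.9054e-04 mol/cm^3
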